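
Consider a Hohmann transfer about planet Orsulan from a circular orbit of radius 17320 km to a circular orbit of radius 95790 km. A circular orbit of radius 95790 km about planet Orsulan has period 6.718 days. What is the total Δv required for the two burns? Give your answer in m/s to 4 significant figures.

From Kepler's third law T² = 4π²r³/μ at r = 95790 km, T = 6.718 days = 6.718 × 86400 s = 5.804352×10^5 s: μ = 4π²r³/T² = 1.02994×10^5 km³/s².
Semi-major axis of the transfer orbit: a_t = (17320 + 95790)/2 = 56555 km.
At r₁ the circular-orbit speed is v₁ = √(μ/r₁) = 2.43855 km/s.
On the transfer ellipse at r₁, v² = μ(2/r − 1/a) gives v_p = √[μ(2/r₁ − 1/a_t)] = 3.17364 km/s.
First burn Δv₁ = |v_p − v₁| = 0.7351 km/s.
Circular speed at r₂: v₂ = √(μ/r₂) = 1.0369 km/s.
Transfer-orbit speed at r₂: v_a = √[μ(2/r₂ − 1/a_t)] = 0.57383 km/s.
Second burn Δv₂ = |v₂ − v_a| = 0.4631 km/s.
Total Δv = Δv₁ + Δv₂ = 1.198 km/s.

Δv = 1198 m/s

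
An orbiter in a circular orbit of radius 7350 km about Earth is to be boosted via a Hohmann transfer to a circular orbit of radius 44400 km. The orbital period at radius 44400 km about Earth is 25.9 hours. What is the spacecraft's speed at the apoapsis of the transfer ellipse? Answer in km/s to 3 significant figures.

v = 1.59 km/s

From Kepler's third law T² = 4π²r³/μ at r = 44400 km, T = 25.9 hours = 25.9 × 3600 s = 93240 s: μ = 4π²r³/T² = 3.97470×10^5 km³/s².
Semi-major axis of the transfer orbit: a_t = (7350 + 44400)/2 = 25875 km.
The apoapsis of the transfer ellipse is at r = 44400 km.
From the vis-viva equation, v = √[μ(2/r − 1/a_t)] = 1.595 km/s.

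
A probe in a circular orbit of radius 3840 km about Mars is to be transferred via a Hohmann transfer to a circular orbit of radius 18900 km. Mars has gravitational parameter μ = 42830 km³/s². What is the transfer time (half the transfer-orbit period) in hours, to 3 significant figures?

t = 5.11 hours

Semi-major axis of the transfer orbit: a_t = (3840 + 18900)/2 = 11370 km.
Transfer time t = π√(a_t³/μ) = π√((11370)³ / 42830) = 18400 s.
Converting: 18400 s ÷ 3600 s/hour = 5.11 hours.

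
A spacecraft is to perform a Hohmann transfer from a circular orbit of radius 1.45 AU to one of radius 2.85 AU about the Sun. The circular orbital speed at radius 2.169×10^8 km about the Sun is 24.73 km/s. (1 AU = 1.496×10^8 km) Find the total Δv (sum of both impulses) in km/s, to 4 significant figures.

Δv = 6.896 km/s

From the circular-orbit relation v² = μ/r at r = 2.169×10^8 km: μ = v²r = (24.73)² × 2.169×10^8 = 1.32650×10^11 km³/s².
In km: r₁ = 1.45 × 1.496×10^8 = 2.1692×10^8 km; r₂ = 2.85 × 1.496×10^8 = 4.2636×10^8 km.
The Hohmann ellipse has a_t = (r₁ + r₂)/2 = 3.2164×10^8 km.
At r₁ the circular-orbit speed is v₁ = √(μ/r₁) = 24.7289 km/s.
On the transfer ellipse at r₁, vis-viva equation gives v_p = √[μ(2/r₁ − 1/a_t)] = 28.4713 km/s.
First burn Δv₁ = |v_p − v₁| = 3.7424 km/s.
At r₂, v₂ = √(μ/r₂) = 17.6387 km/s.
Transfer-orbit speed at r₂: v_a = √[μ(2/r₂ − 1/a_t)] = 14.4854 km/s.
Second burn Δv₂ = |v₂ − v_a| = 3.1533 km/s.
Δv = Δv₁ + Δv₂ = 3.7424 + 3.1533 = 6.896 km/s.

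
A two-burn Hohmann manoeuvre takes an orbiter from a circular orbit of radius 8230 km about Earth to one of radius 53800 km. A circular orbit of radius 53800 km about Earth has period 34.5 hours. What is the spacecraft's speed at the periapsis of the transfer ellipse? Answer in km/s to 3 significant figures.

From Kepler's third law T² = 4π²r³/μ at r = 53800 km, T = 34.5 hours = 34.5 × 3600 s = 1.242×10^5 s: μ = 4π²r³/T² = 3.98532×10^5 km³/s².
The Hohmann ellipse has a_t = (r₁ + r₂)/2 = 31015 km.
At periapsis, r = 8230 km.
From the vis-viva equation, v = √[μ(2/r − 1/a_t)] = 9.165 km/s.

v = 9.17 km/s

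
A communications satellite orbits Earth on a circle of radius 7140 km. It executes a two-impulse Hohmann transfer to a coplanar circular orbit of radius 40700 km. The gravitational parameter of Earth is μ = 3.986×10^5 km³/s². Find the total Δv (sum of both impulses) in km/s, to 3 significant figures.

The Hohmann ellipse has a_t = (r₁ + r₂)/2 = 23920 km.
Circular speed at r₁: v₁ = √(μ/r₁) = √(3.986×10^5/7140) = 7.4717 km/s.
Transfer-orbit speed at r₁ (v² = μ(2/r − 1/a)): v_p = √[μ(2/r₁ − 1/a_t)] = 9.7462 km/s.
First burn Δv₁ = |v_p − v₁| = 2.2745 km/s.
Circular speed at r₂: v₂ = √(μ/r₂) = 3.1295 km/s.
Transfer-orbit speed at r₂: v_a = √[μ(2/r₂ − 1/a_t)] = 1.7098 km/s.
Second burn Δv₂ = |v₂ − v_a| = 1.4197 km/s.
Total Δv = Δv₁ + Δv₂ = 3.694 km/s.

Δv = 3.69 km/s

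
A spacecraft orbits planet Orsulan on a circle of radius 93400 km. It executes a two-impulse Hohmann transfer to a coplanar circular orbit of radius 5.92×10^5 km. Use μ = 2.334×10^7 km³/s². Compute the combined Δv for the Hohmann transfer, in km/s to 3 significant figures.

Δv = 7.97 km/s

Transfer-ellipse semi-major axis a_t = (r₁ + r₂)/2 = (93400 + 5.920×10^5)/2 = 3.427×10^5 km.
Circular speed at r₁: v₁ = √(μ/r₁) = √(2.334×10^7/93400) = 15.808 km/s.
Transfer-orbit speed at r₁ (vis-viva): v_p = √[μ(2/r₁ − 1/a_t)] = 20.777 km/s.
First burn Δv₁ = |v_p − v₁| = 4.969 km/s.
At r₂, v₂ = √(μ/r₂) = 6.279 km/s.
Transfer-orbit speed at r₂: v_a = √[μ(2/r₂ − 1/a_t)] = 3.278 km/s.
Second burn Δv₂ = |v₂ − v_a| = 3.001 km/s.
Δv = Δv₁ + Δv₂ = 4.969 + 3.001 = 7.970 km/s.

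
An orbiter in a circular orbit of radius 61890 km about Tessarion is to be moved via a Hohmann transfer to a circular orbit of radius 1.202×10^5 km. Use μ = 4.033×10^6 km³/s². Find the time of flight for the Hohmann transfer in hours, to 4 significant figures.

The Hohmann ellipse has a_t = (r₁ + r₂)/2 = 91045 km.
Half the transfer-orbit period gives t = π√(a_t³/μ) = 42980 s.
Converting: 42980 s ÷ 3600 s/hour = 11.94 hours.

t = 11.94 hours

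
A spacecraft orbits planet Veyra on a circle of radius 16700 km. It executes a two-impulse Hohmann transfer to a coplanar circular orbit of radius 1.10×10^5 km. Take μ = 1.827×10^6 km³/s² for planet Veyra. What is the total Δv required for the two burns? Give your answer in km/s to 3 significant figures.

Transfer-ellipse semi-major axis a_t = (r₁ + r₂)/2 = (16700 + 1.100×10^5)/2 = 63350 km.
At r₁ the circular-orbit speed is v₁ = √(μ/r₁) = 10.460 km/s.
On the transfer ellipse at r₁, vis-viva gives v_p = √[μ(2/r₁ − 1/a_t)] = 13.783 km/s.
First burn Δv₁ = |v_p − v₁| = 3.323 km/s.
At r₂, v₂ = √(μ/r₂) = 4.075 km/s.
Transfer-orbit speed at r₂: v_a = √[μ(2/r₂ − 1/a_t)] = 2.092 km/s.
Second burn Δv₂ = |v₂ − v_a| = 1.983 km/s.
Total Δv = Δv₁ + Δv₂ = 5.306 km/s.

Δv = 5.31 km/s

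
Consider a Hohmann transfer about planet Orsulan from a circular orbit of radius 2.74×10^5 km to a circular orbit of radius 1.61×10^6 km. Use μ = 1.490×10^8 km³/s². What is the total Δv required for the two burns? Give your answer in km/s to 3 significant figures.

Transfer-ellipse semi-major axis a_t = (r₁ + r₂)/2 = (2.740×10^5 + 1.610×10^6)/2 = 9.420×10^5 km.
At r₁ the circular-orbit speed is v₁ = √(μ/r₁) = 23.319 km/s.
Transfer-orbit speed at r₁ (v² = μ(2/r − 1/a)): v_p = √[μ(2/r₁ − 1/a_t)] = 30.486 km/s.
First burn Δv₁ = |v_p − v₁| = 7.167 km/s.
Circular speed at r₂: v₂ = √(μ/r₂) = 9.620 km/s.
Transfer-orbit speed at r₂: v_a = √[μ(2/r₂ − 1/a_t)] = 5.188 km/s.
Second burn Δv₂ = |v₂ − v_a| = 4.432 km/s.
Δv = Δv₁ + Δv₂ = 7.167 + 4.432 = 11.60 km/s.

Δv = 11.6 km/s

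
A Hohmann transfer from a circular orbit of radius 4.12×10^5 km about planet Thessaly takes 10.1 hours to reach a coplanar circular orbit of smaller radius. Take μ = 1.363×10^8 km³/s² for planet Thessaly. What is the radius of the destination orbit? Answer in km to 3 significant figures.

Transfer time t = 10.1 hours = 36360 s, and t = π√(a_t³/μ).
So a_t = (μ t²/π²)^(1/3) = (1.363×10^8 × (36360)² / π²)^(1/3) = 2.6332×10^5 km.
Since a_t = (r₁ + r₂)/2, r₂ = 2a_t − r₁ = 2×2.6332×10^5 − 4.120×10^5 = 1.1464×10^5 km.

r₂ = 1.15×10^5 km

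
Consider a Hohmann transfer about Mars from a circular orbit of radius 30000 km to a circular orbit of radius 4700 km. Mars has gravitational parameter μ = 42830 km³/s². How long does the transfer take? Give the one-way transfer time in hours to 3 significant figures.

t = 9.64 hours

The Hohmann ellipse has a_t = (r₁ + r₂)/2 = 17350 km.
Half the transfer-orbit period gives t = π√(a_t³/μ) = 34690 s.
Converting: 34690 s ÷ 3600 s/hour = 9.64 hours.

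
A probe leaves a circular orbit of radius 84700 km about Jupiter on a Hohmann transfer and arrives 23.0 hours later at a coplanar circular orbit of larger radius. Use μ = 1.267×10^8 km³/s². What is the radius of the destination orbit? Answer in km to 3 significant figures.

Transfer time t = 23.0 hours = 82800 s, and t = π√(a_t³/μ).
So a_t = (μ t²/π²)^(1/3) = (1.267×10^8 × (82800)² / π²)^(1/3) = 4.4481×10^5 km.
Since a_t = (r₁ + r₂)/2, r₂ = 2a_t − r₁ = 2×4.4481×10^5 − 84700 = 8.0492×10^5 km.

r₂ = 8.05×10^5 km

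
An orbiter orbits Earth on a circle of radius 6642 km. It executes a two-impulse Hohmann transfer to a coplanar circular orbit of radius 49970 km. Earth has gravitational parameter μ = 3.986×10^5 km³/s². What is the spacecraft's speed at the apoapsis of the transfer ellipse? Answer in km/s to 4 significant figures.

The Hohmann ellipse has a_t = (r₁ + r₂)/2 = 28306 km.
At apoapsis, r = 49970 km.
From the vis-viva equation, v = √[μ(2/r − 1/a_t)] = 1.368 km/s.

v = 1.368 km/s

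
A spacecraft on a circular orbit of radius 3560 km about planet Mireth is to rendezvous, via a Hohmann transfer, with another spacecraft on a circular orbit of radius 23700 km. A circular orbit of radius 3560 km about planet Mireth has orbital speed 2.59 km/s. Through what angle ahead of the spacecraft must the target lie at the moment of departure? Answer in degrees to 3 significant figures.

From the circular-orbit relation v² = μ/r at r = 3560 km: μ = v²r = (2.59)² × 3560 = 23880.8 km³/s².
Transfer-ellipse semi-major axis a_t = (r₁ + r₂)/2 = (3560 + 23700)/2 = 13630 km.
The half-period of the transfer ellipse is t = π√(a_t³/μ) = 32349.6 s.
The target's mean motion on its circular orbit is ω₂ = √(μ/r₂³) = 4.23548×10^-5 rad/s.
Angle swept by the target during transfer: ω₂·t = 1.37016 rad = 78.504°.
The spacecraft traverses 180° on the transfer ellipse, so the target must lead by 180° − 78.504° = 101°.

φ = 101°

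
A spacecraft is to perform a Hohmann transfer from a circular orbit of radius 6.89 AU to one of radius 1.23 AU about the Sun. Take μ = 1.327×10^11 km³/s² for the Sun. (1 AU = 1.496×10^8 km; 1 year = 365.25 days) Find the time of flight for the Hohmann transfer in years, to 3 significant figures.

t = 4.09 years

In km: r₁ = 6.89 × 1.496×10^8 = 1.030744×10^9 km; r₂ = 1.23 × 1.496×10^8 = 1.84008×10^8 km.
Semi-major axis of the transfer orbit: a_t = (1.030744×10^9 + 1.84008×10^8)/2 = 6.07376×10^8 km.
By Kepler's third law the transfer-orbit period is T = 2π√(a_t³/μ), so t = T/2 = 1.291×10^8 s.
Converting: 1.291×10^8 s ÷ 3.15576×10^7 s/year (365.25 × 86400) = 4.09 years.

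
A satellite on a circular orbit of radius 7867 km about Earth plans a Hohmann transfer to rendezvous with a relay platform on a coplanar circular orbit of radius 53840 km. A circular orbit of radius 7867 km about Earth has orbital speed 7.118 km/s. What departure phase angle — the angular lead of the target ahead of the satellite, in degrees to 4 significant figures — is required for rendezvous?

φ = 101.9°

From the circular-orbit relation v² = μ/r at r = 7867 km: μ = v²r = (7.118)² × 7867 = 3.98589×10^5 km³/s².
Semi-major axis of the transfer orbit: a_t = (7867 + 53840)/2 = 30853.5 km.
The half-period of the transfer ellipse is t = π√(a_t³/μ) = 26970 s.
The target's mean motion on its circular orbit is ω₂ = √(μ/r₂³) = 5.054×10^-5 rad/s.
Angle swept by the target during transfer: ω₂·t = 1.363 rad = 78.09°.
The satellite traverses 180° on the transfer ellipse, so the target must lead by 180° − 78.09° = 101.9°.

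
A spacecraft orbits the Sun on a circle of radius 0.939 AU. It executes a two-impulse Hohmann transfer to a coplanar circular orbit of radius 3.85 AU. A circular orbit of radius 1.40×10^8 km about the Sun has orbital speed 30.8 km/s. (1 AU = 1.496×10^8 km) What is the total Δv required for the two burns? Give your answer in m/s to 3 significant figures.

Δv = 13900 m/s

From the circular-orbit relation v² = μ/r at r = 1.40×10^8 km: μ = v²r = (30.8)² × 1.40×10^8 = 1.32810×10^11 km³/s².
In km: r₁ = 0.939 × 1.496×10^8 = 1.404744×10^8 km; r₂ = 3.85 × 1.496×10^8 = 5.7596×10^8 km.
The Hohmann ellipse has a_t = (r₁ + r₂)/2 = 3.582172×10^8 km.
Circular speed at r₁: v₁ = √(μ/r₁) = √(1.32810×10^11/1.404744×10^8) = 30.748 km/s.
On the transfer ellipse at r₁, v² = μ(2/r − 1/a) gives v_p = √[μ(2/r₁ − 1/a_t)] = 38.989 km/s.
First burn Δv₁ = |v_p − v₁| = 8.241 km/s.
At r₂, v₂ = √(μ/r₂) = 15.185 km/s.
Transfer-orbit speed at r₂: v_a = √[μ(2/r₂ − 1/a_t)] = 9.5092 km/s.
Second burn Δv₂ = |v₂ − v_a| = 5.676 km/s.
Total Δv = Δv₁ + Δv₂ = 13.92 km/s.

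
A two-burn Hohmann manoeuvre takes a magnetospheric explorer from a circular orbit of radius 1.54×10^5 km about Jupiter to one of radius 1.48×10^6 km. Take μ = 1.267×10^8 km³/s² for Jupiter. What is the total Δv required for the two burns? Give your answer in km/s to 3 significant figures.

The Hohmann ellipse has a_t = (r₁ + r₂)/2 = 8.170×10^5 km.
Circular speed at r₁: v₁ = √(μ/r₁) = √(1.267×10^8/1.540×10^5) = 28.683 km/s.
On the transfer ellipse at r₁, vis-viva gives v_p = √[μ(2/r₁ − 1/a_t)] = 38.605 km/s.
First burn Δv₁ = |v_p − v₁| = 9.922 km/s.
Circular speed at r₂: v₂ = √(μ/r₂) = 9.252 km/s.
Transfer-orbit speed at r₂: v_a = √[μ(2/r₂ − 1/a_t)] = 4.017 km/s.
Second burn Δv₂ = |v₂ − v_a| = 5.235 km/s.
Δv = Δv₁ + Δv₂ = 9.922 + 5.235 = 15.16 km/s.

Δv = 15.2 km/s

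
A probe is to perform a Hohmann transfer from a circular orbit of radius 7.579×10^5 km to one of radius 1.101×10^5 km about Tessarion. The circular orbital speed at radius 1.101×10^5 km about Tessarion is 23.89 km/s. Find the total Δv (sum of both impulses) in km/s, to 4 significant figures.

From the circular-orbit relation v² = μ/r at r = 1.101×10^5 km: μ = v²r = (23.89)² × 1.101×10^5 = 6.28376×10^7 km³/s².
Transfer-ellipse semi-major axis a_t = (r₁ + r₂)/2 = (7.579×10^5 + 1.101×10^5)/2 = 4.340×10^5 km.
Circular speed at r₁: v₁ = √(μ/r₁) = √(6.28376×10^7/7.579×10^5) = 9.1055 km/s.
On the transfer ellipse at r₁, vis-viva gives v_a = √[μ(2/r₁ − 1/a_t)] = 4.5862 km/s.
First burn Δv₁ = |v_a − v₁| = 4.519 km/s.
Circular speed at r₂: v₂ = √(μ/r₂) = 23.89 km/s.
Transfer-orbit speed at r₂: v_p = √[μ(2/r₂ − 1/a_t)] = 31.57 km/s.
Second burn Δv₂ = |v₂ − v_p| = 7.680 km/s.
Total Δv = Δv₁ + Δv₂ = 12.20 km/s.

Δv = 12.20 km/s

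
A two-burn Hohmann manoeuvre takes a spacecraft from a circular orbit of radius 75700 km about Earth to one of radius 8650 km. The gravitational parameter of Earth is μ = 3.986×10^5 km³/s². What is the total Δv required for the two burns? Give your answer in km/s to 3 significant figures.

Δv = 3.56 km/s

The Hohmann ellipse has a_t = (r₁ + r₂)/2 = 42175 km.
Circular speed at r₁: v₁ = √(μ/r₁) = √(3.986×10^5/75700) = 2.2947 km/s.
On the transfer ellipse at r₁, v² = μ(2/r − 1/a) gives v_a = √[μ(2/r₁ − 1/a_t)] = 1.0392 km/s.
First burn Δv₁ = |v_a − v₁| = 1.2555 km/s.
Circular speed at r₂: v₂ = √(μ/r₂) = 6.78829 km/s.
Transfer-orbit speed at r₂: v_p = √[μ(2/r₂ − 1/a_t)] = 9.09455 km/s.
Second burn Δv₂ = |v₂ − v_p| = 2.3063 km/s.
Δv = Δv₁ + Δv₂ = 1.2555 + 2.3063 = 3.562 km/s.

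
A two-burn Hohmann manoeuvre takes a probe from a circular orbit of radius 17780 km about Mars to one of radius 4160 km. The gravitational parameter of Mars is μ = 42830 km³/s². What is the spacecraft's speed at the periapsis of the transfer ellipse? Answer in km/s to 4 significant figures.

v = 4.085 km/s

Transfer-ellipse semi-major axis a_t = (r₁ + r₂)/2 = (17780 + 4160)/2 = 10970 km.
At periapsis, r = 4160 km.
Vis-viva: v = √[μ(2/r − 1/a_t)] = √[42830 × (2/4160 − 1/10970)] = 4.085 km/s.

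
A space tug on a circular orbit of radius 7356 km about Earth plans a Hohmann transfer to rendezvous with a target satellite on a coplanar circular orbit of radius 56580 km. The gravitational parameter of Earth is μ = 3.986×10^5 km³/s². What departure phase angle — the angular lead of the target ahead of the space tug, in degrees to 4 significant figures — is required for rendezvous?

φ = 103.6°

Semi-major axis of the transfer orbit: a_t = (7356 + 56580)/2 = 31968 km.
The half-period of the transfer ellipse is t = π√(a_t³/μ) = 28441.6 s.
Target angular speed ω₂ = √(μ/r₂³) = 4.69110×10^-5 rad/s.
Angle swept by the target during transfer: ω₂·t = 1.33422 rad = 76.445°.
Arrival is 180° from departure on the ellipse, so φ = 180° − 76.445° = 103.6°.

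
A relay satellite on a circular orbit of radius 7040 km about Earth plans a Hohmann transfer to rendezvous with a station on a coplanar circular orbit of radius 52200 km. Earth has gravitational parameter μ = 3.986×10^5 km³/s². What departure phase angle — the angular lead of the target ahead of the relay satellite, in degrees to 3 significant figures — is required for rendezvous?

φ = 103°

Semi-major axis of the transfer orbit: a_t = (7040 + 52200)/2 = 29620 km.
The half-period of the transfer ellipse is t = π√(a_t³/μ) = 25366 s.
Target angular speed ω₂ = √(μ/r₂³) = 5.2937×10^-5 rad/s.
Angle swept by the target during transfer: ω₂·t = 1.3428 rad = 76.94°.
Arrival is 180° from departure on the ellipse, so φ = 180° − 76.94° = 103°.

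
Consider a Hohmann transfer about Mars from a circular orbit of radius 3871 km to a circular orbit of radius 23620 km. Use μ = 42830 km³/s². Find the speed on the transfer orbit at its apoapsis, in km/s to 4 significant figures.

The Hohmann ellipse has a_t = (r₁ + r₂)/2 = 13745.5 km.
At apoapsis, r = 23620 km.
From the vis-viva equation, v = √[μ(2/r − 1/a_t)] = 0.7146 km/s.

v = 0.7146 km/s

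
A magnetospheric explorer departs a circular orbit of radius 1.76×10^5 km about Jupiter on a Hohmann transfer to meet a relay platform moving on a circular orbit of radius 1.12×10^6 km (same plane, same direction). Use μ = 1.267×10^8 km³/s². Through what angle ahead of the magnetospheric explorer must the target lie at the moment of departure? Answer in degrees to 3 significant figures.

Transfer-ellipse semi-major axis a_t = (r₁ + r₂)/2 = (1.760×10^5 + 1.120×10^6)/2 = 6.480×10^5 km.
Transfer time t = π√(a_t³/μ) = 1.456×10^5 s.
The target's mean motion on its circular orbit is ω₂ = √(μ/r₂³) = 9.496×10^-6 rad/s.
Angle swept by the target during transfer: ω₂·t = 1.3826 rad = 79.22°.
The magnetospheric explorer traverses 180° on the transfer ellipse, so the target must lead by 180° − 79.22° = 101°.

φ = 101°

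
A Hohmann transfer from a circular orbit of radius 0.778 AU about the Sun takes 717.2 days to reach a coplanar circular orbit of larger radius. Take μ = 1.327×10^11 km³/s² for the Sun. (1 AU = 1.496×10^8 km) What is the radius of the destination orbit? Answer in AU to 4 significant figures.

In km: r₁ = 0.778 × 1.496×10^8 = 1.163888×10^8 km.
Transfer time t = 717.2 days = 6.196608×10^7 s, and t = π√(a_t³/μ).
So a_t = (μ t²/π²)^(1/3) = (1.327×10^11 × (6.196608×10^7)² / π²)^(1/3) = 3.7236×10^8 km.
Since a_t = (r₁ + r₂)/2, r₂ = 2a_t − r₁ = 2×3.7236×10^8 − 1.163888×10^8 = 6.283312×10^8 km.
In AU: r₂ = 6.283312×10^8 / 1.496×10^8 = 4.200 AU.

r₂ = 4.200 AU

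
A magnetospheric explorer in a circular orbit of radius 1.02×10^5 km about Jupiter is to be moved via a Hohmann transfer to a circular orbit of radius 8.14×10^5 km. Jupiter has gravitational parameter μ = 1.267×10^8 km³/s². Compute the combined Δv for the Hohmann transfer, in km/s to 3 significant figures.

Semi-major axis of the transfer orbit: a_t = (1.020×10^5 + 8.140×10^5)/2 = 4.580×10^5 km.
At r₁ the circular-orbit speed is v₁ = √(μ/r₁) = 35.244 km/s.
Transfer-orbit speed at r₁ (v² = μ(2/r − 1/a)): v_p = √[μ(2/r₁ − 1/a_t)] = 46.986 km/s.
First burn Δv₁ = |v_p − v₁| = 11.74 km/s.
At r₂, v₂ = √(μ/r₂) = 12.476 km/s.
Transfer-orbit speed at r₂: v_a = √[μ(2/r₂ − 1/a_t)] = 5.8877 km/s.
Second burn Δv₂ = |v₂ − v_a| = 6.588 km/s.
Total Δv = Δv₁ + Δv₂ = 18.33 km/s.

Δv = 18.3 km/s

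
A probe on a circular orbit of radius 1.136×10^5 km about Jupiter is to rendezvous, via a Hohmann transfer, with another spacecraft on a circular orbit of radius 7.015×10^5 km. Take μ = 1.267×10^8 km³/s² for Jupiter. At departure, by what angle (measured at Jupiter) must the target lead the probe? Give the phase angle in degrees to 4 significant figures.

The Hohmann ellipse has a_t = (r₁ + r₂)/2 = 4.0755×10^5 km.
The half-period of the transfer ellipse is t = π√(a_t³/μ) = 72616 s.
Target angular speed ω₂ = √(μ/r₂³) = 1.9158×10^-5 rad/s.
Angle swept by the target during transfer: ω₂·t = 1.3912 rad = 79.71°.
Arrival is 180° from departure on the ellipse, so φ = 180° − 79.71° = 100.3°.

φ = 100.3°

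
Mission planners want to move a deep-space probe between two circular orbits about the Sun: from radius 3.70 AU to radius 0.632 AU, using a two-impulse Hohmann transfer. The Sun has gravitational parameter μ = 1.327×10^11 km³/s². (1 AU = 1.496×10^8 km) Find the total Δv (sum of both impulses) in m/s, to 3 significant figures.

Δv = 18600 m/s

In km: r₁ = 3.70 × 1.496×10^8 = 5.5352×10^8 km; r₂ = 0.632 × 1.496×10^8 = 9.45472×10^7 km.
The Hohmann ellipse has a_t = (r₁ + r₂)/2 = 3.240336×10^8 km.
At r₁ the circular-orbit speed is v₁ = √(μ/r₁) = 15.4835 km/s.
On the transfer ellipse at r₁, vis-viva equation gives v_a = √[μ(2/r₁ − 1/a_t)] = 8.36369 km/s.
First burn Δv₁ = |v_a − v₁| = 7.120 km/s.
Circular speed at r₂: v₂ = √(μ/r₂) = 37.46 km/s.
Transfer-orbit speed at r₂: v_p = √[μ(2/r₂ − 1/a_t)] = 48.96 km/s.
Second burn Δv₂ = |v₂ − v_p| = 11.50 km/s.
Δv = Δv₁ + Δv₂ = 7.120 + 11.50 = 18.62 km/s.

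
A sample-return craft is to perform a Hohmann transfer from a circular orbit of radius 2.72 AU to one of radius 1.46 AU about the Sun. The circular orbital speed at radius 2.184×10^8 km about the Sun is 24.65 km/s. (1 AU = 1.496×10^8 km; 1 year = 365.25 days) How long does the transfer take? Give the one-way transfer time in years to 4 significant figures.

From the circular-orbit relation v² = μ/r at r = 2.184×10^8 km: μ = v²r = (24.65)² × 2.184×10^8 = 1.32705×10^11 km³/s².
In km: r₁ = 2.72 × 1.496×10^8 = 4.06912×10^8 km; r₂ = 1.46 × 1.496×10^8 = 2.18416×10^8 km.
Semi-major axis of the transfer orbit: a_t = (4.06912×10^8 + 2.18416×10^8)/2 = 3.12664×10^8 km.
Transfer time t = π√(a_t³/μ) = π√((3.12664×10^8)³ / 1.32705×10^11) = 4.768×10^7 s.
Converting: 4.768×10^7 s ÷ 3.15576×10^7 s/year (365.25 × 86400) = 1.511 years.

t = 1.511 years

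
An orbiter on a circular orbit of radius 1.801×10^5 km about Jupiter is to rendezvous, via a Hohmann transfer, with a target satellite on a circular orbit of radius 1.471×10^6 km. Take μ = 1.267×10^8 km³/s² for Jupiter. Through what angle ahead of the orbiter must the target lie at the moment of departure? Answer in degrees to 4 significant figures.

Transfer-ellipse semi-major axis a_t = (r₁ + r₂)/2 = (1.801×10^5 + 1.471×10^6)/2 = 8.2555×10^5 km.
Transfer time t = π√(a_t³/μ) = 2.0935×10^5 s.
The target's mean motion on its circular orbit is ω₂ = √(μ/r₂³) = 6.3091×10^-6 rad/s.
Angle swept by the target during transfer: ω₂·t = 1.3208 rad = 75.68°.
Arrival is 180° from departure on the ellipse, so φ = 180° − 75.68° = 104.3°.

φ = 104.3°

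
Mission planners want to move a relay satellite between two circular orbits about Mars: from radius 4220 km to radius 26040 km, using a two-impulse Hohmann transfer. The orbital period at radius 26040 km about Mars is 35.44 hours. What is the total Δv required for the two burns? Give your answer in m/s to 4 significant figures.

Δv = 1599 m/s

From Kepler's third law T² = 4π²r³/μ at r = 26040 km, T = 35.44 hours = 35.44 × 3600 s = 1.27584×10^5 s: μ = 4π²r³/T² = 42824.3 km³/s².
The Hohmann ellipse has a_t = (r₁ + r₂)/2 = 15130 km.
At r₁ the circular-orbit speed is v₁ = √(μ/r₁) = 3.1856 km/s.
Transfer-orbit speed at r₁ (vis-viva equation): v_p = √[μ(2/r₁ − 1/a_t)] = 4.1792 km/s.
First burn Δv₁ = |v_p − v₁| = 0.9936 km/s.
At r₂, v₂ = √(μ/r₂) = 1.2824 km/s.
Transfer-orbit speed at r₂: v_a = √[μ(2/r₂ − 1/a_t)] = 0.67727 km/s.
Second burn Δv₂ = |v₂ − v_a| = 0.6051 km/s.
Total Δv = Δv₁ + Δv₂ = 1.599 km/s.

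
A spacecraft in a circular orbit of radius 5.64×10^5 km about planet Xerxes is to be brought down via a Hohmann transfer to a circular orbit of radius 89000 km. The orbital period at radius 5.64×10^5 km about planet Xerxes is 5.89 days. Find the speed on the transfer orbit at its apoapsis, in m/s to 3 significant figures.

v = 3640 m/s

From Kepler's third law T² = 4π²r³/μ at r = 5.64×10^5 km, T = 5.89 days = 5.89 × 86400 s = 5.08896×10^5 s: μ = 4π²r³/T² = 2.73488×10^7 km³/s².
Transfer-ellipse semi-major axis a_t = (r₁ + r₂)/2 = (5.640×10^5 + 89000)/2 = 3.265×10^5 km.
The apoapsis of the transfer ellipse is at r = 5.640×10^5 km.
Vis-viva: v = √[μ(2/r − 1/a_t)] = √[2.73488×10^7 × (2/5.640×10^5 − 1/3.265×10^5)] = 3.636 km/s.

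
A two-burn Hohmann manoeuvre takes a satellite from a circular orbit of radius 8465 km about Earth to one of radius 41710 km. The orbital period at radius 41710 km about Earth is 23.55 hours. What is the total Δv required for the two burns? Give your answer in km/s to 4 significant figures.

Δv = 3.281 km/s

From Kepler's third law T² = 4π²r³/μ at r = 41710 km, T = 23.55 hours = 23.55 × 3600 s = 84780 s: μ = 4π²r³/T² = 3.98560×10^5 km³/s².
Semi-major axis of the transfer orbit: a_t = (8465 + 41710)/2 = 25087.5 km.
Circular speed at r₁: v₁ = √(μ/r₁) = √(3.98560×10^5/8465) = 6.86172 km/s.
On the transfer ellipse at r₁, v² = μ(2/r − 1/a) gives v_p = √[μ(2/r₁ − 1/a_t)] = 8.84758 km/s.
First burn Δv₁ = |v_p − v₁| = 1.98586 km/s.
At r₂, v₂ = √(μ/r₂) = 3.09120 km/s.
Transfer-orbit speed at r₂: v_a = √[μ(2/r₂ − 1/a_t)] = 1.79561 km/s.
Second burn Δv₂ = |v₂ − v_a| = 1.29559 km/s.
Δv = Δv₁ + Δv₂ = 1.98586 + 1.29559 = 3.281 km/s.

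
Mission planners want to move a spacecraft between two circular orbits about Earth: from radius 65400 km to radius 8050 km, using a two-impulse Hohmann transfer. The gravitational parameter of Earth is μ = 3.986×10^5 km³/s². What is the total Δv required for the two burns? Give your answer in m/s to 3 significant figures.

Δv = 3670 m/s

The Hohmann ellipse has a_t = (r₁ + r₂)/2 = 36725 km.
At r₁ the circular-orbit speed is v₁ = √(μ/r₁) = 2.46877 km/s.
On the transfer ellipse at r₁, vis-viva equation gives v_a = √[μ(2/r₁ − 1/a_t)] = 1.15584 km/s.
First burn Δv₁ = |v_a − v₁| = 1.31293 km/s.
Circular speed at r₂: v₂ = √(μ/r₂) = 7.036727 km/s.
Transfer-orbit speed at r₂: v_p = √[μ(2/r₂ − 1/a_t)] = 9.390283 km/s.
Second burn Δv₂ = |v₂ − v_p| = 2.35356 km/s.
Δv = Δv₁ + Δv₂ = 1.31293 + 2.35356 = 3.666 km/s.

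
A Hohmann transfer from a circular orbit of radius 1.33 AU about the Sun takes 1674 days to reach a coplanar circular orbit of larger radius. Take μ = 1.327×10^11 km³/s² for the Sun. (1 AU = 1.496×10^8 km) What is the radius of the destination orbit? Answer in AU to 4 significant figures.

r₂ = 7.429 AU

In km: r₁ = 1.33 × 1.496×10^8 = 1.98968×10^8 km.
Transfer time t = 1674 days = 1.446336×10^8 s, and t = π√(a_t³/μ).
So a_t = (μ t²/π²)^(1/3) = (1.327×10^11 × (1.446336×10^8)² / π²)^(1/3) = 6.5519×10^8 km.
Since a_t = (r₁ + r₂)/2, r₂ = 2a_t − r₁ = 2×6.5519×10^8 − 1.98968×10^8 = 1.111412×10^9 km.
In AU: r₂ = 1.111412×10^9 / 1.496×10^8 = 7.429 AU.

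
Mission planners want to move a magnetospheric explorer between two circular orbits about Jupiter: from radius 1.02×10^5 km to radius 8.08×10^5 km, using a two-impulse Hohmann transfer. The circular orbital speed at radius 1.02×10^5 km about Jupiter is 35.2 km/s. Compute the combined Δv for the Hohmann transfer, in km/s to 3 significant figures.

From the circular-orbit relation v² = μ/r at r = 1.02×10^5 km: μ = v²r = (35.2)² × 1.02×10^5 = 1.26382×10^8 km³/s².
Transfer-ellipse semi-major axis a_t = (r₁ + r₂)/2 = (1.020×10^5 + 8.080×10^5)/2 = 4.550×10^5 km.
Circular speed at r₁: v₁ = √(μ/r₁) = √(1.26382×10^8/1.020×10^5) = 35.200 km/s.
On the transfer ellipse at r₁, vis-viva gives v_p = √[μ(2/r₁ − 1/a_t)] = 46.908 km/s.
First burn Δv₁ = |v_p − v₁| = 11.708 km/s.
At r₂, v₂ = √(μ/r₂) = 12.5065 km/s.
Transfer-orbit speed at r₂: v_a = √[μ(2/r₂ − 1/a_t)] = 5.92150 km/s.
Second burn Δv₂ = |v₂ − v_a| = 6.5850 km/s.
Total Δv = Δv₁ + Δv₂ = 18.29 km/s.

Δv = 18.3 km/s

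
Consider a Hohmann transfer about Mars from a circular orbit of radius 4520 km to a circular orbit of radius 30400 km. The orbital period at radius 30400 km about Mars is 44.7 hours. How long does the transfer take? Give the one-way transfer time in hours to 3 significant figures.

t = 9.73 hours

From Kepler's third law T² = 4π²r³/μ at r = 30400 km, T = 44.7 hours = 44.7 × 3600 s = 1.6092×10^5 s: μ = 4π²r³/T² = 42831.2 km³/s².
Semi-major axis of the transfer orbit: a_t = (4520 + 30400)/2 = 17460 km.
Half the transfer-orbit period gives t = π√(a_t³/μ) = 35020 s.
Converting: 35020 s ÷ 3600 s/hour = 9.73 hours.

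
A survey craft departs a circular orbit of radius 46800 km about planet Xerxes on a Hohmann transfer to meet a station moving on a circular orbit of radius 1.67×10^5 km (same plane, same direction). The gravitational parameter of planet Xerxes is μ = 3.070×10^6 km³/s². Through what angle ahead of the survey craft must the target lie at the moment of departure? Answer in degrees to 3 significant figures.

φ = 87.8°

The Hohmann ellipse has a_t = (r₁ + r₂)/2 = 1.069×10^5 km.
The half-period of the transfer ellipse is t = π√(a_t³/μ) = 62670 s.
Target angular speed ω₂ = √(μ/r₂³) = 2.567×10^-5 rad/s.
Angle swept by the target during transfer: ω₂·t = 1.609 rad = 92.19°.
Arrival is 180° from departure on the ellipse, so φ = 180° − 92.19° = 87.8°.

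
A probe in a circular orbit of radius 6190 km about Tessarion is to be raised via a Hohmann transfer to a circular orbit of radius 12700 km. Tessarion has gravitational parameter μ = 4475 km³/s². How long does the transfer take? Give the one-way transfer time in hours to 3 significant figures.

t = 12.0 hours

The Hohmann ellipse has a_t = (r₁ + r₂)/2 = 9445 km.
Half the transfer-orbit period gives t = π√(a_t³/μ) = 43110 s.
Converting: 43110 s ÷ 3600 s/hour = 12.0 hours.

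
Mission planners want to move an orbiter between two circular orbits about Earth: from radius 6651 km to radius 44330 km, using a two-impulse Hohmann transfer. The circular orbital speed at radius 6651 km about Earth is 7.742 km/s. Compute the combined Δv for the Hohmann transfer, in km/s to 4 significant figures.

From the circular-orbit relation v² = μ/r at r = 6651 km: μ = v²r = (7.742)² × 6651 = 3.98651×10^5 km³/s².
Transfer-ellipse semi-major axis a_t = (r₁ + r₂)/2 = (6651 + 44330)/2 = 25490.5 km.
Circular speed at r₁: v₁ = √(μ/r₁) = √(3.98651×10^5/6651) = 7.742 km/s.
On the transfer ellipse at r₁, v² = μ(2/r − 1/a) gives v_p = √[μ(2/r₁ − 1/a_t)] = 10.21 km/s.
First burn Δv₁ = |v_p − v₁| = 2.468 km/s.
At r₂, v₂ = √(μ/r₂) = 2.999 km/s.
Transfer-orbit speed at r₂: v_a = √[μ(2/r₂ − 1/a_t)] = 1.532 km/s.
Second burn Δv₂ = |v₂ − v_a| = 1.467 km/s.
Δv = Δv₁ + Δv₂ = 2.468 + 1.467 = 3.935 km/s.

Δv = 3.935 km/s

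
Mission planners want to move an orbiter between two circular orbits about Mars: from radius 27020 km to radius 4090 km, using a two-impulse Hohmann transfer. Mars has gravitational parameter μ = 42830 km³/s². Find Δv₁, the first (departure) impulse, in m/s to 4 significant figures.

Δv₁ = 613.4 m/s

Transfer-ellipse semi-major axis a_t = (r₁ + r₂)/2 = (27020 + 4090)/2 = 15555 km.
Circular speed at r = 27020 km: v_c = √(μ/r) = 1.259 km/s.
Transfer-orbit speed at the same r (vis-viva, a = a_t): v_t = √[μ(2/r − 1/a_t)] = 0.6456 km/s.
Δv₁ = |v_t − v_c| = |0.6456 − 1.259| = 0.6134 km/s.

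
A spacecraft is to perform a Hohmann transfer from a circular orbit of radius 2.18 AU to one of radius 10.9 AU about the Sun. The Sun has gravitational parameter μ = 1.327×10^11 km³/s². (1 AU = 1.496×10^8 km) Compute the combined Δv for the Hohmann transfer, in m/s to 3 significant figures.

In km: r₁ = 2.18 × 1.496×10^8 = 3.26128×10^8 km; r₂ = 10.9 × 1.496×10^8 = 1.63064×10^9 km.
Semi-major axis of the transfer orbit: a_t = (3.26128×10^8 + 1.63064×10^9)/2 = 9.78384×10^8 km.
At r₁ the circular-orbit speed is v₁ = √(μ/r₁) = 20.17 km/s.
Transfer-orbit speed at r₁ (vis-viva equation): v_p = √[μ(2/r₁ − 1/a_t)] = 26.04 km/s.
First burn Δv₁ = |v_p − v₁| = 5.870 km/s.
At r₂, v₂ = √(μ/r₂) = 9.021 km/s.
Transfer-orbit speed at r₂: v_a = √[μ(2/r₂ − 1/a_t)] = 5.208 km/s.
Second burn Δv₂ = |v₂ − v_a| = 3.813 km/s.
Total Δv = Δv₁ + Δv₂ = 9.683 km/s.

Δv = 9680 m/s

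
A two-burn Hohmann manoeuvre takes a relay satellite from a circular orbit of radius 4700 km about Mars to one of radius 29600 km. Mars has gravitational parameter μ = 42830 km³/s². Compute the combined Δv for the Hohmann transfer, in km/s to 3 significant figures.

Semi-major axis of the transfer orbit: a_t = (4700 + 29600)/2 = 17150 km.
Circular speed at r₁: v₁ = √(μ/r₁) = √(42830/4700) = 3.01874 km/s.
Transfer-orbit speed at r₁ (vis-viva): v_p = √[μ(2/r₁ − 1/a_t)] = 3.96587 km/s.
First burn Δv₁ = |v_p − v₁| = 0.9471 km/s.
Circular speed at r₂: v₂ = √(μ/r₂) = 1.2029 km/s.
Transfer-orbit speed at r₂: v_a = √[μ(2/r₂ − 1/a_t)] = 0.62972 km/s.
Second burn Δv₂ = |v₂ − v_a| = 0.5732 km/s.
Δv = Δv₁ + Δv₂ = 0.9471 + 0.5732 = 1.520 km/s.

Δv = 1.52 km/s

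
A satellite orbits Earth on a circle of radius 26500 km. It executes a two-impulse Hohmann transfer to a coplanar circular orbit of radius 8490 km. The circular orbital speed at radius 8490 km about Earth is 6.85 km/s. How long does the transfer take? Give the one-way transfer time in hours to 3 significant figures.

t = 3.20 hours

From the circular-orbit relation v² = μ/r at r = 8490 km: μ = v²r = (6.85)² × 8490 = 3.98372×10^5 km³/s².
Transfer-ellipse semi-major axis a_t = (r₁ + r₂)/2 = (26500 + 8490)/2 = 17495 km.
By Kepler's third law the transfer-orbit period is T = 2π√(a_t³/μ), so t = T/2 = 11520 s.
Converting: 11520 s ÷ 3600 s/hour = 3.20 hours.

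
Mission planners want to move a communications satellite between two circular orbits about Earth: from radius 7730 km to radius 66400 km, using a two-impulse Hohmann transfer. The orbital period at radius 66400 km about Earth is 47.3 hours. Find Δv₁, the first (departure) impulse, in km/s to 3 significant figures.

Δv₁ = 2.43 km/s

From Kepler's third law T² = 4π²r³/μ at r = 66400 km, T = 47.3 hours = 47.3 × 3600 s = 1.7028×10^5 s: μ = 4π²r³/T² = 3.98599×10^5 km³/s².
Semi-major axis of the transfer orbit: a_t = (7730 + 66400)/2 = 37065 km.
Circular speed at r = 7730 km: v_c = √(μ/r) = 7.181 km/s.
Transfer-orbit speed at the same r (vis-viva, a = a_t): v_t = √[μ(2/r − 1/a_t)] = 9.611 km/s.
Δv₁ = |v_t − v_c| = |9.611 − 7.181| = 2.430 km/s.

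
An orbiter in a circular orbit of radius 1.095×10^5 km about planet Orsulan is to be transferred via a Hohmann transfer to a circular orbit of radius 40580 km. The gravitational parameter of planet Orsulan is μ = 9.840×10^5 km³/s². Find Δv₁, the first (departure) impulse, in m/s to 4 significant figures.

Δv₁ = 793.3 m/s

The Hohmann ellipse has a_t = (r₁ + r₂)/2 = 75040 km.
Circular speed at r = 1.095×10^5 km: v_c = √(μ/r) = 2.9977 km/s.
Transfer-orbit speed at the same r (vis-viva, a = a_t): v_t = √[μ(2/r − 1/a_t)] = 2.2044 km/s.
Δv₁ = |v_t − v_c| = |2.2044 − 2.9977| = 0.7933 km/s.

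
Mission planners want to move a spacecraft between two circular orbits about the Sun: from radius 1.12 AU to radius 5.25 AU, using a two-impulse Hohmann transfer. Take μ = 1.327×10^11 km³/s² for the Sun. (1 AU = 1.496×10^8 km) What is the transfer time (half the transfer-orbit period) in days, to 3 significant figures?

In km: r₁ = 1.12 × 1.496×10^8 = 1.67552×10^8 km; r₂ = 5.25 × 1.496×10^8 = 7.854×10^8 km.
Semi-major axis of the transfer orbit: a_t = (1.67552×10^8 + 7.854×10^8)/2 = 4.76476×10^8 km.
By Kepler's third law the transfer-orbit period is T = 2π√(a_t³/μ), so t = T/2 = 8.970×10^7 s.
Converting: 8.970×10^7 s ÷ 86400 s/day = 1040 days.

t = 1040 days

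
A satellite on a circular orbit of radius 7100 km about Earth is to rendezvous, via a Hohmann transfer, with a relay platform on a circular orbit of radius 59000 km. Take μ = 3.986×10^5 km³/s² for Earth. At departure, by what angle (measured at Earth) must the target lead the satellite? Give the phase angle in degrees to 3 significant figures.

φ = 105°

Transfer-ellipse semi-major axis a_t = (r₁ + r₂)/2 = (7100 + 59000)/2 = 33050 km.
Transfer time t = π√(a_t³/μ) = 29897.7 s.
Target angular speed ω₂ = √(μ/r₂³) = 4.40545×10^-5 rad/s.
Angle swept by the target during transfer: ω₂·t = 1.31713 rad = 75.47°.
Arrival is 180° from departure on the ellipse, so φ = 180° − 75.47° = 105°.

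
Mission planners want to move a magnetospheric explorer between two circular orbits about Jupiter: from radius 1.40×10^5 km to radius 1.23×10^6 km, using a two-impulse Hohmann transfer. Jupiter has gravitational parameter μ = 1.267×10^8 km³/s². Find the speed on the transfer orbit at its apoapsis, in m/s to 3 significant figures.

The Hohmann ellipse has a_t = (r₁ + r₂)/2 = 6.850×10^5 km.
The apoapsis of the transfer ellipse is at r = 1.230×10^6 km.
From the vis-viva equation, v = √[μ(2/r − 1/a_t)] = 4.588 km/s.

v = 4590 m/s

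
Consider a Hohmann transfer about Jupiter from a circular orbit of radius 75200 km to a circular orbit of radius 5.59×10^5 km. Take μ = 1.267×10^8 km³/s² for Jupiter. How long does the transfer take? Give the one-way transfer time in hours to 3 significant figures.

t = 13.8 hours

Semi-major axis of the transfer orbit: a_t = (75200 + 5.590×10^5)/2 = 3.171×10^5 km.
Transfer time t = π√(a_t³/μ) = π√((3.171×10^5)³ / 1.267×10^8) = 49840 s.
Converting: 49840 s ÷ 3600 s/hour = 13.8 hours.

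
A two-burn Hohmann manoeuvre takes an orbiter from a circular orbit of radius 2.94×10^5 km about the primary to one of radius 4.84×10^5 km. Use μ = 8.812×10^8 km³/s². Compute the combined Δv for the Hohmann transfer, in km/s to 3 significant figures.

Δv = 11.9 km/s

Semi-major axis of the transfer orbit: a_t = (2.940×10^5 + 4.840×10^5)/2 = 3.890×10^5 km.
At r₁ the circular-orbit speed is v₁ = √(μ/r₁) = 54.75 km/s.
On the transfer ellipse at r₁, vis-viva equation gives v_p = √[μ(2/r₁ − 1/a_t)] = 61.07 km/s.
First burn Δv₁ = |v_p − v₁| = 6.320 km/s.
Circular speed at r₂: v₂ = √(μ/r₂) = 42.669 km/s.
Transfer-orbit speed at r₂: v_a = √[μ(2/r₂ − 1/a_t)] = 37.095 km/s.
Second burn Δv₂ = |v₂ − v_a| = 5.574 km/s.
Δv = Δv₁ + Δv₂ = 6.320 + 5.574 = 11.89 km/s.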